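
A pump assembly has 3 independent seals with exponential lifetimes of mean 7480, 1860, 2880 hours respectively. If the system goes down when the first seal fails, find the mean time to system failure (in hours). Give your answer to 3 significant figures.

982

The first failure time is exponential with rate Σλ_i = 1/7480 + 1/1860 + 1/2880 = 0.00101855 per hour.
E[min] = 1/Σλ = 1/0.00101855 = 981.791 hours.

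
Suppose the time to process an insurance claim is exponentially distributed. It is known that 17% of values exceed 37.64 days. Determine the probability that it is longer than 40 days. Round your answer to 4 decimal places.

e^(−λ·37.64) = 0.17 ⇒ λ = −ln(0.17)/37.64 = 0.0470764.
P(X > 40) = e^(−0.0470764·40) = e^(−1.8831) ≈ 0.1521.

0.1521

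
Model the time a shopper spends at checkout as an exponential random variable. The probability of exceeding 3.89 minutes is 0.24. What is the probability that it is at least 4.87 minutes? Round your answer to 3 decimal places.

0.168

e^(−λ·3.89) = 0.24 ⇒ λ = −ln(0.24)/3.89 = 0.366868.
P(X > 4.87) = e^(−0.366868·4.87) = e^(−1.7866) ≈ 0.168.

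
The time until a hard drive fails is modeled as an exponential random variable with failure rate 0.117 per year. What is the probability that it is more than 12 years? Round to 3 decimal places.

0.246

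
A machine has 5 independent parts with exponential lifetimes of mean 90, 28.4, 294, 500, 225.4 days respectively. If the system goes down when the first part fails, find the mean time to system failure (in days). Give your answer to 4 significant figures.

The first failure time is exponential with rate Σλ_i = 1/90 + 1/28.4 + 1/294 + 1/500 + 1/225.4 = 0.0561603 per day.
E[min] = 1/Σλ = 1/0.0561603 = 17.8062 days.

17.81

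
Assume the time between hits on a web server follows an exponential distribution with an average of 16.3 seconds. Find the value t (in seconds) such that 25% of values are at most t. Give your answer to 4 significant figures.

4.689

The rate is λ = 1/16.3 = 0.0613497 per second.
Set 1 − e^(−λt) = 0.25, so t = −ln(0.75)/λ = 0.28768/0.0613497 ≈ 4.68922 seconds.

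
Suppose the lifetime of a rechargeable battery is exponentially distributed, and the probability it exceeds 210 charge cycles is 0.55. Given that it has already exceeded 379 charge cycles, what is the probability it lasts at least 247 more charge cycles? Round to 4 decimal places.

From e^(−λ·210) = 0.55, λ = −ln(0.55)/210 = 0.00284684.
Memoryless: P(X > 379+247 | X > 379) = P(X > 247) = e^(−0.00284684·247) ≈ 0.4950.

0.4950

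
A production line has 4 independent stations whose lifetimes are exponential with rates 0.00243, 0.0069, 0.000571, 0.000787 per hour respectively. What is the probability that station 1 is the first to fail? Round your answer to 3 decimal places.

The time to first failure is exponential with rate Σλ = 0.00243 + 0.0069 + 0.000571 + 0.000787 = 0.010688.
P(station 1 first) = λ_1/Σλ = 0.00243/0.010688 ≈ 0.227.

0.227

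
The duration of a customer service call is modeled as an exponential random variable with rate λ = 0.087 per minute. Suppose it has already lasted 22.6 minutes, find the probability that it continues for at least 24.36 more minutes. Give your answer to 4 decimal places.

P(X > s+t | X > s) = e^(−λ(s+t))/e^(−λs) = e^(−λt), independent of s = 22.6.
P(X > 24.36) = e^(−2.1193) ≈ 0.1201.

0.1201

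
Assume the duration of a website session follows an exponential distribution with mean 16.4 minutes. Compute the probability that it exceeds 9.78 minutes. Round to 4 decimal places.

0.5508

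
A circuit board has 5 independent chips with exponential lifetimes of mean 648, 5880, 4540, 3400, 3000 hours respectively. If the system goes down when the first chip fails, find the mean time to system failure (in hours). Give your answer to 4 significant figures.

390.5

The first failure time is exponential with rate Σλ_i = 1/648 + 1/5880 + 1/4540 + 1/3400 + 1/3000 = 0.00256099 per hour.
E[min] = 1/Σλ = 1/0.00256099 = 390.474 hours.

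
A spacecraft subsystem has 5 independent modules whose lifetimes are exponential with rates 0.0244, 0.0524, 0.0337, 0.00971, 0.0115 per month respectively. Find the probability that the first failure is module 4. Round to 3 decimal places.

0.074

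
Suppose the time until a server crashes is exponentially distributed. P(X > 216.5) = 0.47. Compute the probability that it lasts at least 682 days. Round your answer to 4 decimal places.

0.0927

e^(−λ·216.5) = 0.47 ⇒ λ = −ln(0.47)/216.5 = 0.0034874.
P(X > 682) = e^(−0.0034874·682) = e^(−2.3784) ≈ 0.0927.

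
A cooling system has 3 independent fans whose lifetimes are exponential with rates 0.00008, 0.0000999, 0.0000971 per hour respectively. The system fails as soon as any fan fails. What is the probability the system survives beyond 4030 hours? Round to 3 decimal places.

The time to first failure is exponential with rate Σλ = 0.00008 + 0.0000999 + 0.0000971 = 0.000277.
P(min > 4030) = e^(−0.000277·4030) = e^(−1.1163) ≈ 0.327.

0.327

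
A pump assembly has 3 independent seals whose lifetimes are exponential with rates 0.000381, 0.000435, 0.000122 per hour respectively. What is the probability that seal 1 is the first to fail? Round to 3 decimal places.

The time to first failure is exponential with rate Σλ = 0.000381 + 0.000435 + 0.000122 = 0.000938.
P(seal 1 first) = λ_1/Σλ = 0.000381/0.000938 ≈ 0.406.

0.406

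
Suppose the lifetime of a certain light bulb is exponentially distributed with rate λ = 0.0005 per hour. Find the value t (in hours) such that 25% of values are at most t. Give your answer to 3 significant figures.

575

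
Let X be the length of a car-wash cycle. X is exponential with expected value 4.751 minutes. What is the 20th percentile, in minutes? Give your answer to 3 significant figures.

The rate is λ = 1/4.751 = 0.210482 per minute.
Set 1 − e^(−λt) = 0.2, so t = −ln(0.8)/λ = 0.22314/0.210482 ≈ 1.06016 minutes.

1.06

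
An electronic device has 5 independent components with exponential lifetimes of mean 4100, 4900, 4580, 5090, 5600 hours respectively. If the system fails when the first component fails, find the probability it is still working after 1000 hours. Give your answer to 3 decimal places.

0.353

The first failure time is exponential with rate Σλ_i = 1/4100 + 1/4900 + 1/4580 + 1/5090 + 1/5600 = 0.00104136 per hour.
P(min > 1000) = e^(−0.00104136·1000) = e^(−1.0414) ≈ 0.353.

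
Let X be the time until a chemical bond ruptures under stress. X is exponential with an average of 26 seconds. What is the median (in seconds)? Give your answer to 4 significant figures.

The rate is λ = 1/26 = 0.0384615 per second.
Set 1 − e^(−λt) = 0.5, so t = −ln(0.5)/λ = 0.69315/0.0384615 ≈ 18.0218 seconds.

18.02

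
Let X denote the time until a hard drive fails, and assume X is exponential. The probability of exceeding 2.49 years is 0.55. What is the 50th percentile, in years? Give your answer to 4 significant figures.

e^(−λ·2.49) = 0.55 ⇒ λ = −ln(0.55)/2.49 = 0.240095.
50th percentile: 1 − e^(−λt) = 0.5, t = −ln(0.5)/λ = 2.88697 years.

2.887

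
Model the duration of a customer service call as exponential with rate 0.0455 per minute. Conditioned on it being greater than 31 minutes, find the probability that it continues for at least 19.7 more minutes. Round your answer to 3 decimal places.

0.408

P(X > s+t | X > s) = e^(−λ(s+t))/e^(−λs) = e^(−λt), independent of s = 31.
P(X > 19.7) = e^(−0.89635) ≈ 0.408.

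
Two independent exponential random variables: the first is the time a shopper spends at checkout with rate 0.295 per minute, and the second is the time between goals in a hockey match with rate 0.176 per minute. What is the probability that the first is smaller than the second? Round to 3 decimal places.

0.626

λ_1 = 0.295, λ_2 = 0.176.
For independent exponentials, P(the first < the second) = λ_1/(λ_1+λ_2) = 0.295/0.471 ≈ 0.626.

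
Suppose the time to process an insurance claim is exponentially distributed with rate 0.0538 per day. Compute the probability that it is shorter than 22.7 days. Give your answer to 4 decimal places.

0.7051

P(X ≤ 22.7) = 1 − e^(−λ·22.7) = 1 − e^(−1.2213) ≈ 0.7051.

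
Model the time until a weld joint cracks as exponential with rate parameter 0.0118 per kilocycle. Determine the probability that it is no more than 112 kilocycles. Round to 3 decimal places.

0.733

P(X ≤ 112) = 1 − e^(−λ·112) = 1 − e^(−1.3216) ≈ 0.733.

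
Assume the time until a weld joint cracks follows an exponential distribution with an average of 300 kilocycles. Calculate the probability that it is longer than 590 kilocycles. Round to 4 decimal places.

The rate is λ = 1/300 = 0.00333333 per kilocycle.
P(X > 590) = e^(−λ·590) = e^(−1.9667) ≈ 0.1399.

0.1399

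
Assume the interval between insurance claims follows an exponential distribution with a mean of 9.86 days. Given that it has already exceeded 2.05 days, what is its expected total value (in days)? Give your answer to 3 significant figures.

11.9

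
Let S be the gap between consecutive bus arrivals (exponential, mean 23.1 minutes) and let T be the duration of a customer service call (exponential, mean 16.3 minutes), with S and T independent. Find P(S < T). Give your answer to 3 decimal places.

λ_1 = 1/23.1 = 0.04329, λ_2 = 1/16.3 = 0.0613497.
For independent exponentials, P(S < T) = λ_1/(λ_1+λ_2) = 0.04329/0.10464 ≈ 0.414.

0.414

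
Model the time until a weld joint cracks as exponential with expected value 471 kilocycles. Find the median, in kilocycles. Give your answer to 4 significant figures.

The rate is λ = 1/471 = 0.00212314 per kilocycle.
Set 1 − e^(−λt) = 0.5, so t = −ln(0.5)/λ = 0.69315/0.00212314 ≈ 326.472 kilocycles.

326.5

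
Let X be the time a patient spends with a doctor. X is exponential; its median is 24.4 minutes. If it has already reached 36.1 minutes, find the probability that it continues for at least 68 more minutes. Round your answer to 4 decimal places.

For an exponential, median = ln(2)/λ, so λ = ln 2 / 24.4 = 0.0284077 per minute.
By the memoryless property, P(X > 36.1+68 | X > 36.1) = P(X > 68).
P(X > 68) = e^(−1.9317) ≈ 0.1449.

0.1449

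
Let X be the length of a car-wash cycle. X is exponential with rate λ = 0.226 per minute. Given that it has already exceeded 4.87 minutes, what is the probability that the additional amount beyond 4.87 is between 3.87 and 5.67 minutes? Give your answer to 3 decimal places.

0.139

Memoryless: the residual past 4.87 is again Exp(λ).
P(3.87 < residual < 5.67) = e^(−λ·3.87) − e^(−λ·5.67) = 0.41702 − 0.27764 ≈ 0.139.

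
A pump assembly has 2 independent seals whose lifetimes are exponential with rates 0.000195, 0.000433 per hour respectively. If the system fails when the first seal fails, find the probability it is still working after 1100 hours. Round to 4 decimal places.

0.5012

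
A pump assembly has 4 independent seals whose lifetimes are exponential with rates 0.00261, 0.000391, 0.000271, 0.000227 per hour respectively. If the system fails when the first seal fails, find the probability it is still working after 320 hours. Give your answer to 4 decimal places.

The time to first failure is exponential with rate Σλ = 0.00261 + 0.000391 + 0.000271 + 0.000227 = 0.003499.
P(min > 320) = e^(−0.003499·320) = e^(−1.1197) ≈ 0.3264.

0.3264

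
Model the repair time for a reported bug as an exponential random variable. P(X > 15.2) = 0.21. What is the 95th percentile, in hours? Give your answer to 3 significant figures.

29.2

e^(−λ·15.2) = 0.21 ⇒ λ = −ln(0.21)/15.2 = 0.102674.
95th percentile: 1 − e^(−λt) = 0.95, t = −ln(0.05)/λ = 29.1771 hours.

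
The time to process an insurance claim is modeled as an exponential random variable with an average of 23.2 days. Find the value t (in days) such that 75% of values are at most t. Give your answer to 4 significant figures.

32.16

The rate is λ = 1/23.2 = 0.0431034 per day.
Set 1 − e^(−λt) = 0.75, so t = −ln(0.25)/λ = 1.3863/0.0431034 ≈ 32.162 days.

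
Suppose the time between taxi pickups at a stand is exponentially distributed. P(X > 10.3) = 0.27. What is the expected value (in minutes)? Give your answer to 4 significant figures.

e^(−λ·10.3) = 0.27 ⇒ λ = −ln(0.27)/10.3 = 0.12712.
Mean = 1/λ = 7.8666 minutes.

7.867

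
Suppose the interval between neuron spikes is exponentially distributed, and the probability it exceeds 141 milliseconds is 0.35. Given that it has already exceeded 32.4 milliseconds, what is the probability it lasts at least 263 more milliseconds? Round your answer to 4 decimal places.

0.1411

From e^(−λ·141) = 0.35, λ = −ln(0.35)/141 = 0.00744555.
Memoryless: P(X > 32.4+263 | X > 32.4) = P(X > 263) = e^(−0.00744555·263) ≈ 0.1411.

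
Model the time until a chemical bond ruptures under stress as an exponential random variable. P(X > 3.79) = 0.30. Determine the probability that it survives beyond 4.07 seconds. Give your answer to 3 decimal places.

0.274

e^(−λ·3.79) = 0.30 ⇒ λ = −ln(0.30)/3.79 = 0.317671.
P(X > 4.07) = e^(−0.317671·4.07) = e^(−1.2929) ≈ 0.274.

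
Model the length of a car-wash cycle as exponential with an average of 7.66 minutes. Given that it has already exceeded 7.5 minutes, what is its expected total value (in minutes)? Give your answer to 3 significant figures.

15.2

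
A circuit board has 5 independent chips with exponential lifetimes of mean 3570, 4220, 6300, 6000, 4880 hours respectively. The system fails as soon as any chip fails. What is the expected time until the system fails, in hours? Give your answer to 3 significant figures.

The first failure time is exponential with rate Σλ_i = 1/3570 + 1/4220 + 1/6300 + 1/6000 + 1/4880 = 0.00104739 per hour.
E[min] = 1/Σλ = 1/0.00104739 = 954.751 hours.

955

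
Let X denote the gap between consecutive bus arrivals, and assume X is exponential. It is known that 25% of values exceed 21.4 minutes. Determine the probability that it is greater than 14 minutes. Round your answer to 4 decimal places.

0.4038

e^(−λ·21.4) = 0.25 ⇒ λ = −ln(0.25)/21.4 = 0.0647801.
P(X > 14) = e^(−0.0647801·14) = e^(−0.90692) ≈ 0.4038.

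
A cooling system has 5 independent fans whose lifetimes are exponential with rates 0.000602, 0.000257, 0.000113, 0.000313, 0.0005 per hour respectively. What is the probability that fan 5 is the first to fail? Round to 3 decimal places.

0.280

The time to first failure is exponential with rate Σλ = 0.000602 + 0.000257 + 0.000113 + 0.000313 + 0.0005 = 0.001785.
P(fan 5 first) = λ_5/Σλ = 0.0005/0.001785 ≈ 0.280.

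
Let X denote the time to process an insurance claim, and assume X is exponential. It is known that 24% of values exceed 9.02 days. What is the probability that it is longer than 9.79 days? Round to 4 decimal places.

e^(−λ·9.02) = 0.24 ⇒ λ = −ln(0.24)/9.02 = 0.158217.
P(X > 9.79) = e^(−0.158217·9.79) = e^(−1.5489) ≈ 0.2125.

0.2125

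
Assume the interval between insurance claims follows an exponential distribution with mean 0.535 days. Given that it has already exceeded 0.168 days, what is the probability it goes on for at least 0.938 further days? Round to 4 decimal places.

The rate is λ = 1/0.535 = 1.86916 per day.
The exponential is memoryless, so the remaining time is again Exp(λ): the condition X > 0.168 is irrelevant.
P(X > 0.938) = e^(−1.7533) ≈ 0.1732.

0.1732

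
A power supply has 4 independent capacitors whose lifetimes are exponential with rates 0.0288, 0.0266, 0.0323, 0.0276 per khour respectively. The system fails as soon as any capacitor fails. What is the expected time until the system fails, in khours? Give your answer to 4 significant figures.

The time to first failure is exponential with rate Σλ = 0.0288 + 0.0266 + 0.0323 + 0.0276 = 0.1153.
E[min] = 1/Σλ = 1/0.1153 = 8.67303 khours.

8.673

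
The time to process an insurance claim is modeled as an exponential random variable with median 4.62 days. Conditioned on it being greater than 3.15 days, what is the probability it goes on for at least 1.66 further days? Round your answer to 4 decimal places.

For an exponential, median = ln(2)/λ, so λ = ln 2 / 4.62 = 0.150032 per day.
P(X > s+t | X > s) = e^(−λ(s+t))/e^(−λs) = e^(−λt), independent of s = 3.15.
P(X > 1.66) = e^(−0.24905) ≈ 0.7795.

0.7795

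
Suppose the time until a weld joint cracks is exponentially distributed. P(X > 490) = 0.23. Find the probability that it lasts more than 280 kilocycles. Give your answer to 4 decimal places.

e^(−λ·490) = 0.23 ⇒ λ = −ln(0.23)/490 = 0.00299934.
P(X > 280) = e^(−0.00299934·280) = e^(−0.83981) ≈ 0.4318.

0.4318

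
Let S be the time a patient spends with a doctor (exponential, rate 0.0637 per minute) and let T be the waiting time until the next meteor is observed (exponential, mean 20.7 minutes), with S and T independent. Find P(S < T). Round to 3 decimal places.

0.569

λ_1 = 0.0637, λ_2 = 1/20.7 = 0.0483092.
For independent exponentials, P(S < T) = λ_1/(λ_1+λ_2) = 0.0637/0.112009 ≈ 0.569.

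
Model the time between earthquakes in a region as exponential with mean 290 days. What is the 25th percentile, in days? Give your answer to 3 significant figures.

The rate is λ = 1/290 = 0.00344828 per day.
Set 1 − e^(−λt) = 0.25, so t = −ln(0.75)/λ = 0.28768/0.00344828 ≈ 83.4278 days.

83.4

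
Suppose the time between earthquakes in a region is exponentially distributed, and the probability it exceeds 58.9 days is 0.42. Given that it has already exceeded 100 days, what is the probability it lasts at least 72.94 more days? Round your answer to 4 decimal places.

0.3415

From e^(−λ·58.9) = 0.42, λ = −ln(0.42)/58.9 = 0.0147284.
Memoryless: P(X > 100+72.94 | X > 100) = P(X > 72.94) = e^(−0.0147284·72.94) ≈ 0.3415.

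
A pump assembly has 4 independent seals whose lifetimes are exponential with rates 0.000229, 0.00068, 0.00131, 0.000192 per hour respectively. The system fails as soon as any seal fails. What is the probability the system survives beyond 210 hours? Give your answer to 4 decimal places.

0.6027

The time to first failure is exponential with rate Σλ = 0.000229 + 0.00068 + 0.00131 + 0.000192 = 0.002411.
P(min > 210) = e^(−0.002411·210) = e^(−0.50631) ≈ 0.6027.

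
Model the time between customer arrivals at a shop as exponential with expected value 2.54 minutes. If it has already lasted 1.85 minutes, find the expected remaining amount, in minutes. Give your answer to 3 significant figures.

The rate is λ = 1/2.54 = 0.393701 per minute.
By memorylessness, the remaining amount past any threshold is again Exp(λ) with mean 1/λ = 2.54 minutes.

2.54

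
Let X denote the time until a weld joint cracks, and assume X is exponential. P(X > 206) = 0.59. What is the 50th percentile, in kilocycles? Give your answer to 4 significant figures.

270.6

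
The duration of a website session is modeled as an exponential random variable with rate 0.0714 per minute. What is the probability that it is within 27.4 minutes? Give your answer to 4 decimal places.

0.8586

P(X ≤ 27.4) = 1 − e^(−λ·27.4) = 1 − e^(−1.9564) ≈ 0.8586.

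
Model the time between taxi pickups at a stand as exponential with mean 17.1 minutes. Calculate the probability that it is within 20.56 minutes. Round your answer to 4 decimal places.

0.6995

The rate is λ = 1/17.1 = 0.0584795 per minute.
P(X ≤ 20.56) = 1 − e^(−λ·20.56) = 1 − e^(−1.2023) ≈ 0.6995.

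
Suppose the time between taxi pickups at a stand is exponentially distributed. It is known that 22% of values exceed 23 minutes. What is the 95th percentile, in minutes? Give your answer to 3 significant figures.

45.5

e^(−λ·23) = 0.22 ⇒ λ = −ln(0.22)/23 = 0.0658316.
95th percentile: 1 − e^(−λt) = 0.95, t = −ln(0.05)/λ = 45.506 minutes.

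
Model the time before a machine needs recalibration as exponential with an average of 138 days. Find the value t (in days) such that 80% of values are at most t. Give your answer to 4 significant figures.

The rate is λ = 1/138 = 0.00724638 per day.
Set 1 − e^(−λt) = 0.8, so t = −ln(0.2)/λ = 1.6094/0.00724638 ≈ 222.102 days.

222.1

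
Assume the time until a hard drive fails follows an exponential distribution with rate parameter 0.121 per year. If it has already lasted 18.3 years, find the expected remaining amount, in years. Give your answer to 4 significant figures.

By memorylessness, the remaining amount past any threshold is again Exp(λ) with mean 1/λ = 8.26446 years.

8.264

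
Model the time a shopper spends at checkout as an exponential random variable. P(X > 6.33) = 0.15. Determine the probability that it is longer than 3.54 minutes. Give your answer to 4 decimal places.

e^(−λ·6.33) = 0.15 ⇒ λ = −ln(0.15)/6.33 = 0.299703.
P(X > 3.54) = e^(−0.299703·3.54) = e^(−1.0609) ≈ 0.3461.

0.3461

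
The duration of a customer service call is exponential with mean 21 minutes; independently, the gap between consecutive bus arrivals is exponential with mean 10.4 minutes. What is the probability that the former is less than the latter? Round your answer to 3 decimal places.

0.331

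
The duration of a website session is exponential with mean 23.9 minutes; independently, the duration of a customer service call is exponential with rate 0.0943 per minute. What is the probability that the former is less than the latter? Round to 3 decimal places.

0.307

λ_1 = 1/23.9 = 0.041841, λ_2 = 0.0943.
For independent exponentials, P(the former < the latter) = λ_1/(λ_1+λ_2) = 0.041841/0.136141 ≈ 0.307.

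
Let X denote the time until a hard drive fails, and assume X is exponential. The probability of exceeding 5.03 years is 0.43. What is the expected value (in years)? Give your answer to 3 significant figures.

e^(−λ·5.03) = 0.43 ⇒ λ = −ln(0.43)/5.03 = 0.167787.
Mean = 1/λ = 5.95993 years.

5.96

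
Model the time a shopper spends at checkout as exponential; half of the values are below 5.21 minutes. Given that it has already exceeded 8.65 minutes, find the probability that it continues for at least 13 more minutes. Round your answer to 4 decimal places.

For an exponential, median = ln(2)/λ, so λ = ln 2 / 5.21 = 0.133042 per minute.
P(X > s+t | X > s) = e^(−λ(s+t))/e^(−λs) = e^(−λt), independent of s = 8.65.
P(X > 13) = e^(−1.7295) ≈ 0.1774.

0.1774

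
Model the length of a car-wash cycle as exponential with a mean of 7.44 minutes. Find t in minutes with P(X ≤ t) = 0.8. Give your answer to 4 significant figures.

11.97

The rate is λ = 1/7.44 = 0.134409 per minute.
Set 1 − e^(−λt) = 0.8, so t = −ln(0.2)/λ = 1.6094/0.134409 ≈ 11.9742 minutes.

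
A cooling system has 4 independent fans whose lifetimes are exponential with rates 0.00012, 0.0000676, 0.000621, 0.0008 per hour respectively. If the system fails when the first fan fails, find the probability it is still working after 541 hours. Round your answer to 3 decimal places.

0.419

The time to first failure is exponential with rate Σλ = 0.00012 + 0.0000676 + 0.000621 + 0.0008 = 0.0016086.
P(min > 541) = e^(−0.0016086·541) = e^(−0.87025) ≈ 0.419.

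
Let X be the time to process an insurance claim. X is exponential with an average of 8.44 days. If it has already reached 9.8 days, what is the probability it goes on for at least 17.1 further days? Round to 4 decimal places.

The rate is λ = 1/8.44 = 0.118483 per day.
P(X > s+t | X > s) = e^(−λ(s+t))/e^(−λs) = e^(−λt), independent of s = 9.8.
P(X > 17.1) = e^(−2.0261) ≈ 0.1319.

0.1319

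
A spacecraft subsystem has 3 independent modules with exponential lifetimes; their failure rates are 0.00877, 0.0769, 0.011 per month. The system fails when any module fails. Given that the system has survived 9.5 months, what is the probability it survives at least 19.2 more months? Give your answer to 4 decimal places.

Time to first failure ~ Exp(Σλ) with Σλ = 0.09667.
By memorylessness, P(T > 9.5+19.2 | T > 9.5) = P(T > 19.2) = e^(−0.09667·19.2) ≈ 0.1563.

0.1563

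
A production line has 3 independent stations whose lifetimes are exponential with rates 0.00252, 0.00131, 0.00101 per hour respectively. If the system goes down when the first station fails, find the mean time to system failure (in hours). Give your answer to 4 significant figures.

The time to first failure is exponential with rate Σλ = 0.00252 + 0.00131 + 0.00101 = 0.00484.
E[min] = 1/Σλ = 1/0.00484 = 206.612 hours.

206.6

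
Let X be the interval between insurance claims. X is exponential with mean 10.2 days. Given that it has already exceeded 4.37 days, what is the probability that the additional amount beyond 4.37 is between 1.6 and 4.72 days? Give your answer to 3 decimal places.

The rate is λ = 1/10.2 = 0.0980392 per day.
Memoryless: the residual past 4.37 is again Exp(λ).
P(1.6 < residual < 4.72) = e^(−λ·1.6) − e^(−λ·4.72) = 0.85482 − 0.62955 ≈ 0.225.

0.225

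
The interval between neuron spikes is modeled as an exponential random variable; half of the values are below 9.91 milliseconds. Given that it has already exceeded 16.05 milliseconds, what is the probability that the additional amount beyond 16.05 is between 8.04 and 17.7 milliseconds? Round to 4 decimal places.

For an exponential, median = ln(2)/λ, so λ = ln 2 / 9.91 = 0.0699442 per millisecond.
Memoryless: the residual past 16.05 is again Exp(λ).
P(8.04 < residual < 17.7) = e^(−λ·8.04) − e^(−λ·17.7) = 0.56987 − 0.28996 ≈ 0.2799.

0.2799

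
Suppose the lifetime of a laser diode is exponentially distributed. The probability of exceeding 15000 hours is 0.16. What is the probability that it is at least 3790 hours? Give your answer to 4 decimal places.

0.6294

e^(−λ·15000) = 0.16 ⇒ λ = −ln(0.16)/15000 = 0.000122172.
P(X > 3790) = e^(−0.000122172·3790) = e^(−0.46303) ≈ 0.6294.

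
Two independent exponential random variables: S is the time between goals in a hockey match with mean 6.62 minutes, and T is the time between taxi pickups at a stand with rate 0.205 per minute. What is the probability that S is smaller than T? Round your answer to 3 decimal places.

0.424

λ_1 = 1/6.62 = 0.151057, λ_2 = 0.205.
For independent exponentials, P(S < T) = λ_1/(λ_1+λ_2) = 0.151057/0.356057 ≈ 0.424.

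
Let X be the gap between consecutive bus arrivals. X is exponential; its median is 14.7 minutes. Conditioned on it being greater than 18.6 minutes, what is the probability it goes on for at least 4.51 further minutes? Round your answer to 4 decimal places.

0.8084

For an exponential, median = ln(2)/λ, so λ = ln 2 / 14.7 = 0.0471529 per minute.
The exponential is memoryless, so the remaining time is again Exp(λ): the condition X > 18.6 is irrelevant.
P(X > 4.51) = e^(−0.21266) ≈ 0.8084.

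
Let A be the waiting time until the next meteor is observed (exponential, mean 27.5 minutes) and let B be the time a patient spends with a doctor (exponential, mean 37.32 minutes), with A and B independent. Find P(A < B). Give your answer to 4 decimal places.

λ_1 = 1/27.5 = 0.0363636, λ_2 = 1/37.32 = 0.0267953.
For independent exponentials, P(A < B) = λ_1/(λ_1+λ_2) = 0.0363636/0.0631589 ≈ 0.5757.

0.5757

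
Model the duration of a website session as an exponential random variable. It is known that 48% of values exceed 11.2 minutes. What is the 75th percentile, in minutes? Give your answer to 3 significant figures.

21.2

e^(−λ·11.2) = 0.48 ⇒ λ = −ln(0.48)/11.2 = 0.065533.
75th percentile: 1 − e^(−λt) = 0.75, t = −ln(0.25)/λ = 21.1542 minutes.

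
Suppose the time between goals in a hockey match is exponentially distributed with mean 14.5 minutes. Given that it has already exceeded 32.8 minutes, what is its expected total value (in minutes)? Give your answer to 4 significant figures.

47.30

The rate is λ = 1/14.5 = 0.0689655 per minute.
By memorylessness, E[X | X > 32.8] = 32.8 + 1/λ = 32.8 + 14.5 = 47.3 minutes.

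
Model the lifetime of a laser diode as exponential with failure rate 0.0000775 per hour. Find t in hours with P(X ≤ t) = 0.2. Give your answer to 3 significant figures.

Set 1 − e^(−λt) = 0.2, so t = −ln(0.8)/λ = 0.22314/0.0000775 ≈ 2879.27 hours.

2880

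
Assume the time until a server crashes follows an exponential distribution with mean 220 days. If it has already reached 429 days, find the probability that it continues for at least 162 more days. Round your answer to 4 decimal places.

The rate is λ = 1/220 = 0.00454545 per day.
P(X > s+t | X > s) = e^(−λ(s+t))/e^(−λs) = e^(−λt), independent of s = 429.
P(X > 162) = e^(−0.73636) ≈ 0.4789.

0.4789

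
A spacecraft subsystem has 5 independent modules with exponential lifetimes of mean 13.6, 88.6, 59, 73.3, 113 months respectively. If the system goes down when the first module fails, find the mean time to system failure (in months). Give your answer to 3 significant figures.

The first failure time is exponential with rate Σλ_i = 1/13.6 + 1/88.6 + 1/59 + 1/73.3 + 1/113 = 0.124257 per month.
E[min] = 1/Σλ = 1/0.124257 = 8.04781 months.

8.05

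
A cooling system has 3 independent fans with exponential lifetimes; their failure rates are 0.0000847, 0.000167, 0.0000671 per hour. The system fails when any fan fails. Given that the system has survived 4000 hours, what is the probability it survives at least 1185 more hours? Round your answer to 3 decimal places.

Time to first failure ~ Exp(Σλ) with Σλ = 0.0003188.
By memorylessness, P(T > 4000+1185 | T > 4000) = P(T > 1185) = e^(−0.0003188·1185) ≈ 0.685.

0.685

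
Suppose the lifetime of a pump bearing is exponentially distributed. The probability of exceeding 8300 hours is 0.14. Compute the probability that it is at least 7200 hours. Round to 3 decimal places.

0.182

e^(−λ·8300) = 0.14 ⇒ λ = −ln(0.14)/8300 = 0.000236881.
P(X > 7200) = e^(−0.000236881·7200) = e^(−1.7055) ≈ 0.182.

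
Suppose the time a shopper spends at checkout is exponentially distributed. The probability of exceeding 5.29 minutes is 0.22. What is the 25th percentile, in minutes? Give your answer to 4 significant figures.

1.005

e^(−λ·5.29) = 0.22 ⇒ λ = −ln(0.22)/5.29 = 0.286225.
25th percentile: 1 − e^(−λt) = 0.25, t = −ln(0.75)/λ = 1.00509 minutes.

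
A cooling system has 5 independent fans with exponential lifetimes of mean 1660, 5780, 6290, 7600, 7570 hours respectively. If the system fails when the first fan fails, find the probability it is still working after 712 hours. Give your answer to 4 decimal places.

0.4261

The first failure time is exponential with rate Σλ_i = 1/1660 + 1/5780 + 1/6290 + 1/7600 + 1/7570 = 0.00119808 per hour.
P(min > 712) = e^(−0.00119808·712) = e^(−0.85303) ≈ 0.4261.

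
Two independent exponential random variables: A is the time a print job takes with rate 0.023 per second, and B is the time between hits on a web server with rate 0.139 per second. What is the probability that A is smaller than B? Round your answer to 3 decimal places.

0.142

λ_1 = 0.023, λ_2 = 0.139.
For independent exponentials, P(A < B) = λ_1/(λ_1+λ_2) = 0.023/0.162 ≈ 0.142.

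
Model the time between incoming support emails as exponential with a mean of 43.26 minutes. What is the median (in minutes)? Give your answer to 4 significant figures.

The rate is λ = 1/43.26 = 0.023116 per minute.
Set 1 − e^(−λt) = 0.5, so t = −ln(0.5)/λ = 0.69315/0.023116 ≈ 29.9855 minutes.

29.99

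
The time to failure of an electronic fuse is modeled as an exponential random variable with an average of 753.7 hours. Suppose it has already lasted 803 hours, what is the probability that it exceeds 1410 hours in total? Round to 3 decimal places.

The rate is λ = 1/753.7 = 0.00132679 per hour.
The exponential is memoryless, so the remaining time is again Exp(λ): the condition X > 803 is irrelevant.
P(X > 607) = e^(−0.80536) ≈ 0.447.

0.447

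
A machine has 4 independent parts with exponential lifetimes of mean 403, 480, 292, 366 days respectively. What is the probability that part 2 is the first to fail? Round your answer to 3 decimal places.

Rates: λ_i = 1/mean_i → 0.00248139, 0.00208333, 0.00342466, 0.00273224; Σλ = 0.0107216.
P(part 2 first) = λ_2/Σλ = 0.00208333/0.0107216 ≈ 0.194.

0.194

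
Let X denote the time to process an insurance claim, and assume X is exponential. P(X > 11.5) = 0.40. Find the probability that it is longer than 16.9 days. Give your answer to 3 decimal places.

0.260

e^(−λ·11.5) = 0.40 ⇒ λ = −ln(0.40)/11.5 = 0.0796775.
P(X > 16.9) = e^(−0.0796775·16.9) = e^(−1.3465) ≈ 0.260.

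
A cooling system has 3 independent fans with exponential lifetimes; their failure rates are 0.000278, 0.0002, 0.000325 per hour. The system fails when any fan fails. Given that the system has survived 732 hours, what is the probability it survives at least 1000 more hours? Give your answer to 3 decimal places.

Time to first failure ~ Exp(Σλ) with Σλ = 0.000803.
By memorylessness, P(T > 732+1000 | T > 732) = P(T > 1000) = e^(−0.000803·1000) ≈ 0.448.

0.448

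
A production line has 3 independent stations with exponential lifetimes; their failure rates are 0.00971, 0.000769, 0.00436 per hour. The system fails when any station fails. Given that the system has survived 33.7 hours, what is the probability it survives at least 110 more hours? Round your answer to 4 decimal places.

Time to first failure ~ Exp(Σλ) with Σλ = 0.014839.
By memorylessness, P(T > 33.7+110 | T > 33.7) = P(T > 110) = e^(−0.014839·110) ≈ 0.1955.

0.1955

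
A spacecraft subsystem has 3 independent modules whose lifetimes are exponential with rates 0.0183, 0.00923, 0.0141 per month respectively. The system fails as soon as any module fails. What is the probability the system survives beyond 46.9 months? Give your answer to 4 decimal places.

0.1419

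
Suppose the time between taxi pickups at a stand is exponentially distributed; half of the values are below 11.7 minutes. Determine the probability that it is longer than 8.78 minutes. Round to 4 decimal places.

0.5944

For an exponential, median = ln(2)/λ, so λ = ln 2 / 11.7 = 0.0592433 per minute.
P(X > 8.78) = e^(−λ·8.78) = e^(−0.52016) ≈ 0.5944.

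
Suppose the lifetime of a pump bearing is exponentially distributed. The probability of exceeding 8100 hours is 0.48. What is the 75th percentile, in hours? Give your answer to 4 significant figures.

15300

e^(−λ·8100) = 0.48 ⇒ λ = −ln(0.48)/8100 = 0.0000906135.
75th percentile: 1 − e^(−λt) = 0.75, t = −ln(0.25)/λ = 15299 hours.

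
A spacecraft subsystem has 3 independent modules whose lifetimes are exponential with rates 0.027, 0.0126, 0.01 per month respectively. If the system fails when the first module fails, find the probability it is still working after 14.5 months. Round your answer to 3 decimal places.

0.487

The time to first failure is exponential with rate Σλ = 0.027 + 0.0126 + 0.01 = 0.0496.
P(min > 14.5) = e^(−0.0496·14.5) = e^(−0.7192) ≈ 0.487.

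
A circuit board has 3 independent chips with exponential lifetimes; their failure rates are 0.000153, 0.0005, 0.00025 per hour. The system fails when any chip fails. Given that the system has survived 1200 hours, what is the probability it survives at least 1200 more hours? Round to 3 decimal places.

Time to first failure ~ Exp(Σλ) with Σλ = 0.000903.
By memorylessness, P(T > 1200+1200 | T > 1200) = P(T > 1200) = e^(−0.000903·1200) ≈ 0.338.

0.338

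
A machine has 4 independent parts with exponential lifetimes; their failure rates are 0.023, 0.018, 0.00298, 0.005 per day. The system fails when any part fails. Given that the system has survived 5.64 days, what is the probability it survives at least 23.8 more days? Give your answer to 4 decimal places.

0.3117

Time to first failure ~ Exp(Σλ) with Σλ = 0.04898.
By memorylessness, P(T > 5.64+23.8 | T > 5.64) = P(T > 23.8) = e^(−0.04898·23.8) ≈ 0.3117.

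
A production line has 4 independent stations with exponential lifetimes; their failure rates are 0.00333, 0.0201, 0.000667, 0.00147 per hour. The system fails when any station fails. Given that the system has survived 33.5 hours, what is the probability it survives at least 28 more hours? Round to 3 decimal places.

0.489

Time to first failure ~ Exp(Σλ) with Σλ = 0.025567.
By memorylessness, P(T > 33.5+28 | T > 33.5) = P(T > 28) = e^(−0.025567·28) ≈ 0.489.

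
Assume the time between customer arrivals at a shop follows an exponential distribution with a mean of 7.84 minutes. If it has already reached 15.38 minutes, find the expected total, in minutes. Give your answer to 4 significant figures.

23.22

The rate is λ = 1/7.84 = 0.127551 per minute.
By memorylessness, E[X | X > 15.38] = 15.38 + 1/λ = 15.38 + 7.84 = 23.22 minutes.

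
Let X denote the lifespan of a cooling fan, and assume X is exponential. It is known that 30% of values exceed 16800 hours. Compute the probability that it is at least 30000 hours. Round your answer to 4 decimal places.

e^(−λ·16800) = 0.30 ⇒ λ = −ln(0.30)/16800 = 0.000071665.
P(X > 30000) = e^(−0.000071665·30000) = e^(−2.15) ≈ 0.1165.

0.1165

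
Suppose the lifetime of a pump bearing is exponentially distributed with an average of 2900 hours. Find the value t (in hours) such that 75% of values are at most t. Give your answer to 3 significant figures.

4020

The rate is λ = 1/2900 = 0.000344828 per hour.
Set 1 − e^(−λt) = 0.75, so t = −ln(0.25)/λ = 1.3863/0.000344828 ≈ 4020.25 hours.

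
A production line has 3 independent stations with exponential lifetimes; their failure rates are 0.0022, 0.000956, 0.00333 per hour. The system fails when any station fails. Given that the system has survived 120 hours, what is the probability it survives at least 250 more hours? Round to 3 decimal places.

Time to first failure ~ Exp(Σλ) with Σλ = 0.006486.
By memorylessness, P(T > 120+250 | T > 120) = P(T > 250) = e^(−0.006486·250) ≈ 0.198.

0.198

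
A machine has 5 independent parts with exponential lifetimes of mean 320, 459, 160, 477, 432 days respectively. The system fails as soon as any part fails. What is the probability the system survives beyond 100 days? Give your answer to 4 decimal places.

0.2026

The first failure time is exponential with rate Σλ_i = 1/320 + 1/459 + 1/160 + 1/477 + 1/432 = 0.0159649 per day.
P(min > 100) = e^(−0.0159649·100) = e^(−1.5965) ≈ 0.2026.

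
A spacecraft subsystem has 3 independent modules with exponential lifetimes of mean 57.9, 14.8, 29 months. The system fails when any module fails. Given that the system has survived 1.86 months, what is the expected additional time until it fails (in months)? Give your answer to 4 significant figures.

8.381

First-failure rate Σλ = 1/57.9 + 1/14.8 + 1/29 = 0.119321.
By memorylessness the expected residual is 1/Σλ = 8.38072 months, regardless of the 1.86 already elapsed.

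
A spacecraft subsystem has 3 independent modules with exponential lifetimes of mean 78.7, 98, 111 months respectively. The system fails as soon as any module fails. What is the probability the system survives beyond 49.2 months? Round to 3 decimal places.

0.208

The first failure time is exponential with rate Σλ_i = 1/78.7 + 1/98 + 1/111 = 0.0319196 per month.
P(min > 49.2) = e^(−0.0319196·49.2) = e^(−1.5704) ≈ 0.208.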